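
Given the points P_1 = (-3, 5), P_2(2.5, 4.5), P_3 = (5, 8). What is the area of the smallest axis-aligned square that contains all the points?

64

The bounding box has width 8 and height 3.5.
An axis-aligned square enclosing the set must have side ≥ max(width, height).
So the minimum side is max(8, 3.5) = 8.
Area = 8² = 64.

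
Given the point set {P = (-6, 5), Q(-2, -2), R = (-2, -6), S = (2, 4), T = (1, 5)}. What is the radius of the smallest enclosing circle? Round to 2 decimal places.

A smallest enclosing disk is always determined by at most three of the input points on its boundary.
The minimum enclosing circle is determined by three boundary points: P, R, T.
Their circumcentre is (-2.5, 1/22) with r² = 8905/242.
The farthest remaining point S is at distance² 8685/242 ≤ 8905/242.
r = √(8905/242) ≈ 6.07.

6.07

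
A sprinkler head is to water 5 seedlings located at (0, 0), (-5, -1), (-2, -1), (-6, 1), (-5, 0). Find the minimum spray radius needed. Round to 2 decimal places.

3.04

A smallest enclosing disk is always determined by at most three of the input points on its boundary.
The farthest pair is (0, 0)–(-6, 1) with squared distance 37. The circle on this segment as diameter has centre (-3, 0.5) and r² = 37/4 = 9.25.
Check (-5, -1): distance² to centre = 6.25 ≤ 9.25, so it lies inside.
All remaining points lie in this disk, and no smaller disk contains both endpoints, so this is the minimum enclosing circle.
r = √(9.25) ≈ 3.04.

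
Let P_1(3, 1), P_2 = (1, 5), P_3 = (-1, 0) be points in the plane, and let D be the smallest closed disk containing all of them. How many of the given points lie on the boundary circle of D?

Side lengths²: P_1P_2² = 20, P_1P_3² = 17, P_2P_3² = 29.
Since P_2P_3² = 29 < 20 + 17 = 37, the triangle is acute, so the smallest enclosing circle is the circumcircle.
Circumcentre = (5/9, 41/18), r² = 2465/324.
The points at distance exactly r from the centre are P_1, P_2, P_3 — 3 points.

3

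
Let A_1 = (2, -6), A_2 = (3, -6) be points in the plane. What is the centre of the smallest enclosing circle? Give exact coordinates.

The smallest circle enclosing two points has them as diameter endpoints.
Centre = midpoint = (2.5, -6); r² = |A_1A_2|²/4 = 1/4 = 0.25.
Centre = (2.5, -6).

(2.5, -6)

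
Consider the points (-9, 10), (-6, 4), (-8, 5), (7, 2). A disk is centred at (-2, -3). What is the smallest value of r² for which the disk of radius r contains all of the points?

218

The required radius is the distance from (-2, -3) to the farthest point.
Squared distances: 218, 65, 100, 106.
Maximum is 218, attained at (-9, 10).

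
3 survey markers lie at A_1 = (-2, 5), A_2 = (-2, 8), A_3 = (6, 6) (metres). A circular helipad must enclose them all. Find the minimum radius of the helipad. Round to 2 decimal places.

Side lengths²: A_1A_2² = 9, A_1A_3² = 65, A_2A_3² = 68.
Since A_2A_3² = 68 < 65 + 9 = 74, the triangle is acute, so the smallest enclosing circle is the circumcircle.
Circumcentre = (1.875, 6.5), r² = 17.265625.
r = √(17.265625) ≈ 4.16.

4.16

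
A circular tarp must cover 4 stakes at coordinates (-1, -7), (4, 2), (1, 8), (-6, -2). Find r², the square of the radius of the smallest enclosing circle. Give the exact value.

57.25

By Welzl's lemma the MEC is supported by two points (diametrically opposite) or three points (on a circumcircle).
The farthest pair is (-1, -7)–(1, 8) with squared distance 229. The circle on this segment as diameter has centre (0, 0.5) and r² = 229/4 = 57.25.
Check (4, 2): distance² to centre = 18.25 ≤ 57.25, so it lies inside.
All remaining points lie in this disk, and no smaller disk contains both endpoints, so this is the minimum enclosing circle.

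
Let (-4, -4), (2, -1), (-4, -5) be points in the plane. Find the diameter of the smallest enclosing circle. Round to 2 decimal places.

7.21

Call the three points A, B, C in the order given.
Side lengths²: AB² = 45, AC² = 1, BC² = 52.
Since BC² = 52 ≥ 45 + 1 = 46, the angle opposite BC is not acute, so the smallest enclosing circle has BC as diameter.
Centre = midpoint of BC = (-1, -3), r² = 52/4 = 13.
Diameter = 2r = 2√13 ≈ 7.21.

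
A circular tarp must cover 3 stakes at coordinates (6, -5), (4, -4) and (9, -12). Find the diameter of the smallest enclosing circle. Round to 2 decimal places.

Call the three points A, B, C in the order given.
Side lengths²: AB² = 5, AC² = 58, BC² = 89.
Since BC² = 89 ≥ 58 + 5 = 63, the angle opposite BC is not acute, so the smallest enclosing circle has BC as diameter.
Centre = midpoint of BC = (6.5, -8), r² = 89/4 = 22.25.
Diameter = 2r = 2√(22.25) ≈ 9.43.

9.43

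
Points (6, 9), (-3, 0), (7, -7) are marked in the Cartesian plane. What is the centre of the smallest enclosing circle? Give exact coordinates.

(173/34, 31/34)

Call the three points A, B, C in the order given.
Side lengths²: AB² = 162, AC² = 257, BC² = 149.
Since AC² = 257 < 162 + 149 = 311, the triangle is acute, so the smallest enclosing circle is the circumcircle.
Circumcentre = (173/34, 31/34), r² = 38293/578.
Centre = (173/34, 31/34).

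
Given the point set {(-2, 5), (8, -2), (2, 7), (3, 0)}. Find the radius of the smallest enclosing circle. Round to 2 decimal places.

6.10

A smallest enclosing disk is always determined by at most three of the input points on its boundary.
The farthest pair is (-2, 5)–(8, -2) with squared distance 149. The circle on this segment as diameter has centre (3, 1.5) and r² = 149/4 = 37.25.
Check (2, 7): distance² to centre = 31.25 ≤ 37.25, so it lies inside.
All remaining points lie in this disk, and no smaller disk contains both endpoints, so this is the minimum enclosing circle.
r = √(37.25) ≈ 6.10.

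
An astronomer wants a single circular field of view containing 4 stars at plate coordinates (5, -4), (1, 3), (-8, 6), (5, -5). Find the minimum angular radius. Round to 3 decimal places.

8.515

The minimum enclosing circle of a finite set is fixed by two of the points (as a diameter) or three (as a circumcircle).
The farthest pair is (-8, 6)–(5, -5) with squared distance 290. The circle on this segment as diameter has centre (-1.5, 0.5) and r² = 290/4 = 72.5.
Check (5, -4): distance² to centre = 62.5 ≤ 72.5, so it lies inside.
All remaining points lie in this disk, and no smaller disk contains both endpoints, so this is the minimum enclosing circle.
r = √(72.5) ≈ 8.515.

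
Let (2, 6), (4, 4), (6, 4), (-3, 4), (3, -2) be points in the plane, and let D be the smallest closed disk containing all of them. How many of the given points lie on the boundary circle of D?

By Welzl's lemma the MEC is supported by two points (diametrically opposite) or three points (on a circumcircle).
The minimum enclosing circle is determined by three boundary points: (6, 4), (-3, 4), (3, -2).
Their circumcentre is (1.5, 2.5) with r² = 22.5.
The farthest remaining point (2, 6) is at distance² 12.5 ≤ 22.5.
The points at distance exactly r from the centre are (6, 4), (-3, 4), (3, -2) — 3 points.

3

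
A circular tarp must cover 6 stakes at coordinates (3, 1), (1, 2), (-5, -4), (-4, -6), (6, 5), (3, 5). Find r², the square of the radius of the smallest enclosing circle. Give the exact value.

The minimum enclosing circle of a finite set is fixed by two of the points (as a diameter) or three (as a circumcircle).
The farthest pair is (-4, -6)–(6, 5) with squared distance 221. The circle on this segment as diameter has centre (1, -0.5) and r² = 221/4 = 55.25.
Check (3, 1): distance² to centre = 6.25 ≤ 55.25, so it lies inside.
All remaining points lie in this disk, and no smaller disk contains both endpoints, so this is the minimum enclosing circle.

55.25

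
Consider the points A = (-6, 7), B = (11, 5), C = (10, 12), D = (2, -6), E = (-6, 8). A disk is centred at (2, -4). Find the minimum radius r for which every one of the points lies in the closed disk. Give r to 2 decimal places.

The required radius is the distance from (2, -4) to the farthest point.
Squared distances: 185, 162, 320, 4, 208.
Maximum is 320, attained at C.
r = √320 ≈ 17.89.

17.89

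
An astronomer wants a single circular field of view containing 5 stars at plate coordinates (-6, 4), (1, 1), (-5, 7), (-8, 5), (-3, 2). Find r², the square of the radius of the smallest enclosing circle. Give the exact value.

24.25

By Welzl's lemma the MEC is supported by two points (diametrically opposite) or three points (on a circumcircle).
The farthest pair is (1, 1)–(-8, 5) with squared distance 97. The circle on this segment as diameter has centre (-3.5, 3) and r² = 97/4 = 24.25.
Check (-6, 4): distance² to centre = 7.25 ≤ 24.25, so it lies inside.
All remaining points lie in this disk, and no smaller disk contains both endpoints, so this is the minimum enclosing circle.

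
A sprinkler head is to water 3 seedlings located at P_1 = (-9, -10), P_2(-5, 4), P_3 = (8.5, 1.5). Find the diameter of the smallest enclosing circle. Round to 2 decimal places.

Side lengths²: P_1P_2² = 212, P_1P_3² = 438.5, P_2P_3² = 188.5.
Since P_1P_3² = 438.5 ≥ 212 + 188.5 = 400.5, the angle opposite P_1P_3 is not acute, so the smallest enclosing circle has P_1P_3 as diameter.
Centre = midpoint of P_1P_3 = (-0.25, -4.25), r² = 438.5/4 = 109.625.
Diameter = 2r = 2√(109.625) ≈ 20.94.

20.94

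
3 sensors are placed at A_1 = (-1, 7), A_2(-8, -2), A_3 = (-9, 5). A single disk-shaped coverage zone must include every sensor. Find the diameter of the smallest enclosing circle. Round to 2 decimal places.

Side lengths²: A_1A_2² = 130, A_1A_3² = 68, A_2A_3² = 50.
Since A_1A_2² = 130 ≥ 68 + 50 = 118, the angle opposite A_1A_2 is not acute, so the smallest enclosing circle has A_1A_2 as diameter.
Centre = midpoint of A_1A_2 = (-4.5, 2.5), r² = 130/4 = 32.5.
Diameter = 2r = 2√(32.5) ≈ 11.40.

11.40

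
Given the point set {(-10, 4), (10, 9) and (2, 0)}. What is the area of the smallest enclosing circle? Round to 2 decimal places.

Call the three points A, B, C in the order given.
Side lengths²: AB² = 425, AC² = 160, BC² = 145.
Since AB² = 425 ≥ 160 + 145 = 305, the angle opposite AB is not acute, so the smallest enclosing circle has AB as diameter.
Centre = midpoint of AB = (0, 6.5), r² = 425/4 = 106.25.
Area = π·r² = π·106.25 ≈ 333.79.

333.79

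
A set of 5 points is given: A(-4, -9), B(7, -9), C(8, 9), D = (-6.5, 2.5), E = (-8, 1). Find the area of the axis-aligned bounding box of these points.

x ranges over [-8, 8], width 16.
y ranges over [-9, 9], height 18.
Area = 16 × 18 = 288.

288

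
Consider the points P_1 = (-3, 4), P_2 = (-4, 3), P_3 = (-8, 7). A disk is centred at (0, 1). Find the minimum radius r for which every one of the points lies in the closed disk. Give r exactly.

The required radius is the distance from (0, 1) to the farthest point.
Squared distances: 18, 20, 100.
Maximum is 100, attained at P_3.
r = √100 = 10.

10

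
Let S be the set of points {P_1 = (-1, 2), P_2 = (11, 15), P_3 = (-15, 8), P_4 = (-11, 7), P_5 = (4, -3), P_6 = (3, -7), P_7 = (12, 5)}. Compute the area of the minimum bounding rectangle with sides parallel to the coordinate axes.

594

x ranges over [-15, 12], width 27.
y ranges over [-7, 15], height 22.
Area = 27 × 22 = 594.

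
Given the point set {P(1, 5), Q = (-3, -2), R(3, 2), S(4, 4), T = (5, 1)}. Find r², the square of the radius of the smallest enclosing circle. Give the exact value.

A smallest enclosing disk is always determined by at most three of the input points on its boundary.
The farthest pair is Q–S with squared distance 85. The circle on this segment as diameter has centre (0.5, 1) and r² = 85/4 = 21.25.
Check P: distance² to centre = 16.25 ≤ 21.25, so it lies inside.
All remaining points lie in this disk, and no smaller disk contains both endpoints, so this is the minimum enclosing circle.

21.25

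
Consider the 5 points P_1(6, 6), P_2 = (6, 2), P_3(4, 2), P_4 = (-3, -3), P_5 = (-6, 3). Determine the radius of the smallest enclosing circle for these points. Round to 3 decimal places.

A smallest enclosing disk is always determined by at most three of the input points on its boundary.
The minimum enclosing circle is determined by three boundary points: P_1, P_4, P_5.
Their circumcentre is (0.5, 2.5) with r² = 42.5.
The farthest remaining point P_2 is at distance² 30.5 ≤ 42.5.
r = √(42.5) ≈ 6.519.

6.519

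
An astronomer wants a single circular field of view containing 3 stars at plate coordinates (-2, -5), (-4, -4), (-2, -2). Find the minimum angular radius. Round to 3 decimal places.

1.581

Call the three points A, B, C in the order given.
Side lengths²: AB² = 5, AC² = 9, BC² = 8.
Since AC² = 9 < 8 + 5 = 13, the triangle is acute, so the smallest enclosing circle is the circumcircle.
Circumcentre = (-2.5, -3.5), r² = 2.5.
r = √(2.5) ≈ 1.581.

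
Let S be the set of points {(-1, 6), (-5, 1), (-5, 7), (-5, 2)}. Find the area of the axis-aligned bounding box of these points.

x ranges over [-5, -1], width 4.
y ranges over [1, 7], height 6.
Area = 4 × 6 = 24.

24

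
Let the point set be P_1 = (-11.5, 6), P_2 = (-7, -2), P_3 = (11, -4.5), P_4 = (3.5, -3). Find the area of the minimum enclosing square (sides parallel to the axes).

506.25

The bounding box has width 22.5 and height 10.5.
An axis-aligned square enclosing the set must have side ≥ max(width, height).
So the minimum side is max(22.5, 10.5) = 22.5.
Area = 22.5² = 506.25.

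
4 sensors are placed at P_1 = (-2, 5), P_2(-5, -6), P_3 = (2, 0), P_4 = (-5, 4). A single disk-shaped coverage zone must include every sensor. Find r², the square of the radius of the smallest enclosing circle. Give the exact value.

32.5

By Welzl's lemma the MEC is supported by two points (diametrically opposite) or three points (on a circumcircle).
The farthest pair is P_1–P_2 with squared distance 130. The circle on this segment as diameter has centre (-3.5, -0.5) and r² = 130/4 = 32.5.
Check P_3: distance² to centre = 30.5 ≤ 32.5, so it lies inside.
All remaining points lie in this disk, and no smaller disk contains both endpoints, so this is the minimum enclosing circle.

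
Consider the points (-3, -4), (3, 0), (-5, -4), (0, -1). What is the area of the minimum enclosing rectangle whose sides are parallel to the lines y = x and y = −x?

24

In coordinates u = x + y, v = x − y the rectangle is axis-aligned; the map (x,y)→(u,v) scales areas by 2.
u-values: -7, 3, -9, -1; range = 3 − (-9) = 12.
v-values: 1, 3, -1, 1; range = 3 − (-1) = 4.
Area = (12 × 4) / 2 = 24.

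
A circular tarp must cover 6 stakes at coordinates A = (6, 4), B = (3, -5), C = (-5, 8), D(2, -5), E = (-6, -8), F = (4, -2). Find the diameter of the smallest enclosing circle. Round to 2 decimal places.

17.69

A smallest enclosing disk is always determined by at most three of the input points on its boundary.
The minimum enclosing circle is determined by three boundary points: A, C, E.
Their circumcentre is (-53/30, -7/30) with r² = 35209/450.
The farthest remaining point B is at distance² 20449/450 ≤ 35209/450.
Diameter = 2r = 2√(35209/450) ≈ 17.69.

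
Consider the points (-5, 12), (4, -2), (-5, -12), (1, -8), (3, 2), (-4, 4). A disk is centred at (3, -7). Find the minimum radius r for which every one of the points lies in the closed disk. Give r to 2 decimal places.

The required radius is the distance from (3, -7) to the farthest point.
Squared distances: 425, 26, 89, 5, 81, 170.
Maximum is 425, attained at (-5, 12).
r = √425 ≈ 20.62.

20.62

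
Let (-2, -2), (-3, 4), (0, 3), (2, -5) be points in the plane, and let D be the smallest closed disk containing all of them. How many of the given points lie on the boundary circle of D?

The minimum enclosing circle of a finite set is fixed by two of the points (as a diameter) or three (as a circumcircle).
The farthest pair is (-3, 4)–(2, -5) with squared distance 106. The circle on this segment as diameter has centre (-0.5, -0.5) and r² = 106/4 = 26.5.
Check (-2, -2): distance² to centre = 4.5 ≤ 26.5, so it lies inside.
All remaining points lie in this disk, and no smaller disk contains both endpoints, so this is the minimum enclosing circle.
The points at distance exactly r from the centre are (-3, 4), (2, -5) — 2 points.

2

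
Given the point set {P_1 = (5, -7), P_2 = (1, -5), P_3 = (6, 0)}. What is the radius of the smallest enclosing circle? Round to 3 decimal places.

Side lengths²: P_1P_2² = 20, P_1P_3² = 50, P_2P_3² = 50.
Since P_2P_3² = 50 < 50 + 20 = 70, the triangle is acute, so the smallest enclosing circle is the circumcircle.
Circumcentre = (13/3, -10/3), r² = 125/9.
r = √(125/9) ≈ 3.727.

3.727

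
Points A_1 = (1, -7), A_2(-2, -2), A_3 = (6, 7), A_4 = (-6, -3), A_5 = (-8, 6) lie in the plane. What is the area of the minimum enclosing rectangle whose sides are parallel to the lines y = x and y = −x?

242

In coordinates u = x + y, v = x − y the rectangle is axis-aligned; the map (x,y)→(u,v) scales areas by 2.
u-values: -6, -4, 13, -9, -2; range = 13 − (-9) = 22.
v-values: 8, 0, -1, -3, -14; range = 8 − (-14) = 22.
Area = (22 × 22) / 2 = 242.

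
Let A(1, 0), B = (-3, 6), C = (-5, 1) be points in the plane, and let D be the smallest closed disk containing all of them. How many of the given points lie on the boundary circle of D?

Side lengths²: AB² = 52, AC² = 37, BC² = 29.
Since AB² = 52 < 37 + 29 = 66, the triangle is acute, so the smallest enclosing circle is the circumcircle.
Circumcentre = (-1.65625, 2.5625), r² = 13.6220703125.
The points at distance exactly r from the centre are A, B, C — 3 points.

3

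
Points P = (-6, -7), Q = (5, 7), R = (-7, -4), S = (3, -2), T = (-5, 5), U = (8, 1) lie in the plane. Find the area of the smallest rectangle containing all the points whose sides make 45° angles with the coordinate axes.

In coordinates u = x + y, v = x − y the rectangle is axis-aligned; the map (x,y)→(u,v) scales areas by 2.
u-values: -13, 12, -11, 1, 0, 9; range = 12 − (-13) = 25.
v-values: 1, -2, -3, 5, -10, 7; range = 7 − (-10) = 17.
Area = (25 × 17) / 2 = 212.5.

212.5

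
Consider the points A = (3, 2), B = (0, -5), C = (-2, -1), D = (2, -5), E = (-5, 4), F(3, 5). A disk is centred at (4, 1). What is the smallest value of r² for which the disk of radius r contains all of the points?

90

The required radius is the distance from (4, 1) to the farthest point.
Squared distances: 2, 52, 40, 40, 90, 17.
Maximum is 90, attained at E.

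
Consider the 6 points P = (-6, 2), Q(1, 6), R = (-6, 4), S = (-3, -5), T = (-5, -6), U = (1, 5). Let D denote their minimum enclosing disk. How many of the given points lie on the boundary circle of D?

A smallest enclosing disk is always determined by at most three of the input points on its boundary.
The farthest pair is Q–T with squared distance 180. The circle on this segment as diameter has centre (-2, 0) and r² = 180/4 = 45.
Check P: distance² to centre = 20 ≤ 45, so it lies inside.
All remaining points lie in this disk, and no smaller disk contains both endpoints, so this is the minimum enclosing circle.
The points at distance exactly r from the centre are Q, T — 2 points.

2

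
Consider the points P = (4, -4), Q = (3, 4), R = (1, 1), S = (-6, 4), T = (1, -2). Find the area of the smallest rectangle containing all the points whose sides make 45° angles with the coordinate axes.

81

In coordinates u = x + y, v = x − y the rectangle is axis-aligned; the map (x,y)→(u,v) scales areas by 2.
u-values: 0, 7, 2, -2, -1; range = 7 − (-2) = 9.
v-values: 8, -1, 0, -10, 3; range = 8 − (-10) = 18.
Area = (9 × 18) / 2 = 81.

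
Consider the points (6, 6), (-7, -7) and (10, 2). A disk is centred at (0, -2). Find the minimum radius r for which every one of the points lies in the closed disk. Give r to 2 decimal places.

The required radius is the distance from (0, -2) to the farthest point.
Squared distances: 100, 74, 116.
Maximum is 116, attained at (10, 2).
r = √116 ≈ 10.77.

10.77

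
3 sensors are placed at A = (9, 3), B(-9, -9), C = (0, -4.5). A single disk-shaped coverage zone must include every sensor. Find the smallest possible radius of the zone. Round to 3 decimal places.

10.817

Side lengths²: AB² = 468, AC² = 137.25, BC² = 101.25.
Since AB² = 468 ≥ 137.25 + 101.25 = 238.5, the angle opposite AB is not acute, so the smallest enclosing circle has AB as diameter.
Centre = midpoint of AB = (0, -3), r² = 468/4 = 117.
r = √117 ≈ 10.817.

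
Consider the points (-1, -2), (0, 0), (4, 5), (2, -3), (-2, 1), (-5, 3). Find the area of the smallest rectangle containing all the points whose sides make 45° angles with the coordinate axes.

78

In coordinates u = x + y, v = x − y the rectangle is axis-aligned; the map (x,y)→(u,v) scales areas by 2.
u-values: -3, 0, 9, -1, -1, -2; range = 9 − (-3) = 12.
v-values: 1, 0, -1, 5, -3, -8; range = 5 − (-8) = 13.
Area = (12 × 13) / 2 = 78.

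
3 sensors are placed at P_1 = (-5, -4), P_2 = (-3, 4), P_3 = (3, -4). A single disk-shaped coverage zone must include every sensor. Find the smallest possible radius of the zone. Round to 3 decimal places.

5.154

Side lengths²: P_1P_2² = 68, P_1P_3² = 64, P_2P_3² = 100.
Since P_2P_3² = 100 < 68 + 64 = 132, the triangle is acute, so the smallest enclosing circle is the circumcircle.
Circumcentre = (-1, -0.75), r² = 26.5625.
r = √(26.5625) ≈ 5.154.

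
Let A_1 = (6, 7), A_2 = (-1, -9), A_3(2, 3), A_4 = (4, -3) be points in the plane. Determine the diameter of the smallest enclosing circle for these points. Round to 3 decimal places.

17.464

By Welzl's lemma the MEC is supported by two points (diametrically opposite) or three points (on a circumcircle).
The farthest pair is A_1–A_2 with squared distance 305. The circle on this segment as diameter has centre (2.5, -1) and r² = 305/4 = 76.25.
Check A_3: distance² to centre = 16.25 ≤ 76.25, so it lies inside.
All remaining points lie in this disk, and no smaller disk contains both endpoints, so this is the minimum enclosing circle.
Diameter = 2r = 2√(76.25) ≈ 17.464.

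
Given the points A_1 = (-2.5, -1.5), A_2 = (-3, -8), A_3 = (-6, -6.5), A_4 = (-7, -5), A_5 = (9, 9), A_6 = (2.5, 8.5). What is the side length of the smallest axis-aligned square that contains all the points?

17

The bounding box has width 16 and height 17.
An axis-aligned square enclosing the set must have side ≥ max(width, height).
So the minimum side is max(16, 17) = 17.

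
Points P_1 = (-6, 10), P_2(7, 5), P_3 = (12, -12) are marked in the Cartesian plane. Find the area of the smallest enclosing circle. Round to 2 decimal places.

Side lengths²: P_1P_2² = 194, P_1P_3² = 808, P_2P_3² = 314.
Since P_1P_3² = 808 ≥ 314 + 194 = 508, the angle opposite P_1P_3 is not acute, so the smallest enclosing circle has P_1P_3 as diameter.
Centre = midpoint of P_1P_3 = (3, -1), r² = 808/4 = 202.
Area = π·r² = π·202 ≈ 634.60.

634.60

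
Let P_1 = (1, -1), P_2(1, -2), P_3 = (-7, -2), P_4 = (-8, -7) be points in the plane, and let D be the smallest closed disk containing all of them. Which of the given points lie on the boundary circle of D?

P_1, P_4

By Welzl's lemma the MEC is supported by two points (diametrically opposite) or three points (on a circumcircle).
The farthest pair is P_1–P_4 with squared distance 117. The circle on this segment as diameter has centre (-3.5, -4) and r² = 117/4 = 29.25.
Check P_2: distance² to centre = 24.25 ≤ 29.25, so it lies inside.
All remaining points lie in this disk, and no smaller disk contains both endpoints, so this is the minimum enclosing circle.
The points at distance exactly r from the centre are P_1, P_4 — 2 points.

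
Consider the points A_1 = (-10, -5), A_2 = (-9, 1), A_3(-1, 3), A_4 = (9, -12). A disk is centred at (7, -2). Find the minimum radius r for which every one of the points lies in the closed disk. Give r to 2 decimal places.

17.26

The required radius is the distance from (7, -2) to the farthest point.
Squared distances: 298, 265, 89, 104.
Maximum is 298, attained at A_1.
r = √298 ≈ 17.26.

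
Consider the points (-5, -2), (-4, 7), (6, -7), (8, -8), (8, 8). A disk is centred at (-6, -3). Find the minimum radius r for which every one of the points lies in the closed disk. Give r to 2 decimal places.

The required radius is the distance from (-6, -3) to the farthest point.
Squared distances: 2, 104, 160, 221, 317.
Maximum is 317, attained at (8, 8).
r = √317 ≈ 17.80.

17.80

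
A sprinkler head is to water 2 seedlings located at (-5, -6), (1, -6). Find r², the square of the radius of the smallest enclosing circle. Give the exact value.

The smallest circle enclosing two points has them as diameter endpoints.
Centre = midpoint = (-2, -6); r² = |(-5, -6)−(1, -6)|²/4 = 36/4 = 9.

9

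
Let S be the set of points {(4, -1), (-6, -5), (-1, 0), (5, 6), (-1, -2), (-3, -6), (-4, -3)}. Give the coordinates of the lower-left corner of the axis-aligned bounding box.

(-6, -6)

x-range [-6, 5], y-range [-6, 6].
The lower-left corner is (-6, -6).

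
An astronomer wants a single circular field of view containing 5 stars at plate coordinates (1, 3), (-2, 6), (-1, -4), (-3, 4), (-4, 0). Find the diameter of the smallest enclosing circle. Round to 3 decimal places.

The minimum enclosing circle of a finite set is fixed by two of the points (as a diameter) or three (as a circumcircle).
The farthest pair is (-2, 6)–(-1, -4) with squared distance 101. The circle on this segment as diameter has centre (-1.5, 1) and r² = 101/4 = 25.25.
Check (1, 3): distance² to centre = 10.25 ≤ 25.25, so it lies inside.
All remaining points lie in this disk, and no smaller disk contains both endpoints, so this is the minimum enclosing circle.
Diameter = 2r = 2√(25.25) ≈ 10.050.

10.050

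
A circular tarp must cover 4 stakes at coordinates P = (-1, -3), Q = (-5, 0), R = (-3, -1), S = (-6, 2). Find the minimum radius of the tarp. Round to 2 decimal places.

A smallest enclosing disk is always determined by at most three of the input points on its boundary.
The farthest pair is P–S with squared distance 50. The circle on this segment as diameter has centre (-3.5, -0.5) and r² = 50/4 = 12.5.
Check Q: distance² to centre = 2.5 ≤ 12.5, so it lies inside.
All remaining points lie in this disk, and no smaller disk contains both endpoints, so this is the minimum enclosing circle.
r = √(12.5) ≈ 3.54.

3.54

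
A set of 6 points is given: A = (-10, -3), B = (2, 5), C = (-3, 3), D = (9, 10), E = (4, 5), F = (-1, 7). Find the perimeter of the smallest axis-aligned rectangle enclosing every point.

64

Width = max x − min x = 9 − (-10) = 19.
Height = max y − min y = 10 − (-3) = 13.
Perimeter = 2(19 + 13) = 64.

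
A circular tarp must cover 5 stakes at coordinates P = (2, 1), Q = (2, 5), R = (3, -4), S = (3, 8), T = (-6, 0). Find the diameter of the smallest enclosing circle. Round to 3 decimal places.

The minimum enclosing circle is determined by three boundary points: R, S, T.
Their circumcentre is (5/18, 2) with r² = 14065/324.
The farthest remaining point Q is at distance² 3877/324 ≤ 14065/324.
Diameter = 2r = 2√(14065/324) ≈ 13.177.

13.177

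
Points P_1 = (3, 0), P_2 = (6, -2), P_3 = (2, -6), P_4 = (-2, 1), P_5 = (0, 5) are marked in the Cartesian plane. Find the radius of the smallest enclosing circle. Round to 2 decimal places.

The farthest pair is P_3–P_5 with squared distance 125. The circle on this segment as diameter has centre (1, -0.5) and r² = 125/4 = 31.25.
Check P_1: distance² to centre = 4.25 ≤ 31.25, so it lies inside.
All remaining points lie in this disk, and no smaller disk contains both endpoints, so this is the minimum enclosing circle.
r = √(31.25) ≈ 5.59.

5.59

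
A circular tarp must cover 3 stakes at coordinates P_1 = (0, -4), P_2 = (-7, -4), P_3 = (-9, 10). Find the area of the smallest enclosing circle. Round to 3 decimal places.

Side lengths²: P_1P_2² = 49, P_1P_3² = 277, P_2P_3² = 200.
Since P_1P_3² = 277 ≥ 200 + 49 = 249, the angle opposite P_1P_3 is not acute, so the smallest enclosing circle has P_1P_3 as diameter.
Centre = midpoint of P_1P_3 = (-4.5, 3), r² = 277/4 = 69.25.
Area = π·r² = π·69.25 ≈ 217.555.

217.555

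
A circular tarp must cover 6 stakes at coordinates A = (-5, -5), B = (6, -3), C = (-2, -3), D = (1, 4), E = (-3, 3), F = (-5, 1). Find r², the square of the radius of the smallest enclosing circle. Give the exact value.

60125/1682

The minimum enclosing circle is determined by three boundary points: A, B, D.
Their circumcentre is (7/58, -111/58) with r² = 60125/1682.
The farthest remaining point F is at distance² 58385/1682 ≤ 60125/1682.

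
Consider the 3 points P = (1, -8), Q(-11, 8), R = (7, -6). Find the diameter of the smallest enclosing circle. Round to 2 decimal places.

22.80

Side lengths²: PQ² = 400, PR² = 40, QR² = 520.
Since QR² = 520 ≥ 400 + 40 = 440, the angle opposite QR is not acute, so the smallest enclosing circle has QR as diameter.
Centre = midpoint of QR = (-2, 1), r² = 520/4 = 130.
Diameter = 2r = 2√130 ≈ 22.80.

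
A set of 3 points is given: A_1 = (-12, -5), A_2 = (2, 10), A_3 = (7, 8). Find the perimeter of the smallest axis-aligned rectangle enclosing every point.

68

Width = max x − min x = 7 − (-12) = 19.
Height = max y − min y = 10 − (-5) = 15.
Perimeter = 2(19 + 15) = 68.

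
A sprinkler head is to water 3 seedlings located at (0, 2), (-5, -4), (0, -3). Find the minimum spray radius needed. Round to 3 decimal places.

Call the three points A, B, C in the order given.
Side lengths²: AB² = 61, AC² = 25, BC² = 26.
Since AB² = 61 ≥ 26 + 25 = 51, the angle opposite AB is not acute, so the smallest enclosing circle has AB as diameter.
Centre = midpoint of AB = (-2.5, -1), r² = 61/4 = 15.25.
r = √(15.25) ≈ 3.905.

3.905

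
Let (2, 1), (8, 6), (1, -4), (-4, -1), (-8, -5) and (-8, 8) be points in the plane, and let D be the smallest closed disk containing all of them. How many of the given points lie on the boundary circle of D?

The minimum enclosing circle is determined by three boundary points: (8, 6), (-8, -5), (-8, 8).
Their circumcentre is (-0.6875, 1.5) with r² = 95.72265625.
The farthest remaining point (1, -4) is at distance² 33.09765625 ≤ 95.72265625.
The points at distance exactly r from the centre are (8, 6), (-8, -5), (-8, 8) — 3 points.

3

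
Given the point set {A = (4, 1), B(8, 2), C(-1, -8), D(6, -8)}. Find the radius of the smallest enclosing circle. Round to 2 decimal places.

6.73

The farthest pair is B–C with squared distance 181. The circle on this segment as diameter has centre (3.5, -3) and r² = 181/4 = 45.25.
Check A: distance² to centre = 16.25 ≤ 45.25, so it lies inside.
All remaining points lie in this disk, and no smaller disk contains both endpoints, so this is the minimum enclosing circle.
r = √(45.25) ≈ 6.73.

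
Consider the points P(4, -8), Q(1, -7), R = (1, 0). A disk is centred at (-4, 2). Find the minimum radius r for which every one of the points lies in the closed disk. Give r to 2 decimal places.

12.81

The required radius is the distance from (-4, 2) to the farthest point.
Squared distances: 164, 106, 29.
Maximum is 164, attained at P.
r = √164 ≈ 12.81.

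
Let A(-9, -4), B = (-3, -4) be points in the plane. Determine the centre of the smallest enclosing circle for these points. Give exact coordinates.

(-6, -4)

The smallest circle enclosing two points has them as diameter endpoints.
Centre = midpoint = (-6, -4); r² = |AB|²/4 = 36/4 = 9.
Centre = (-6, -4).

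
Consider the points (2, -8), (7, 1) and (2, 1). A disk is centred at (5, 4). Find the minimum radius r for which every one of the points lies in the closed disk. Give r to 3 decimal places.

12.369

The required radius is the distance from (5, 4) to the farthest point.
Squared distances: 153, 13, 18.
Maximum is 153, attained at (2, -8).
r = √153 ≈ 12.369.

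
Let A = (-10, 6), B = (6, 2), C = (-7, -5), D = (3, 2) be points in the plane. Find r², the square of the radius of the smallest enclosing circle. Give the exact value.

The minimum enclosing circle is determined by three boundary points: A, B, C.
Their circumcentre is (-101/41, 88/41) with r² = 120445/1681.
The farthest remaining point D is at distance² 50212/1681 ≤ 120445/1681.

120445/1681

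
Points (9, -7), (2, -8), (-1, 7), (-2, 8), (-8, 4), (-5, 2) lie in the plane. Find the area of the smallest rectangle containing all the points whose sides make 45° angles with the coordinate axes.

In coordinates u = x + y, v = x − y the rectangle is axis-aligned; the map (x,y)→(u,v) scales areas by 2.
u-values: 2, -6, 6, 6, -4, -3; range = 6 − (-6) = 12.
v-values: 16, 10, -8, -10, -12, -7; range = 16 − (-12) = 28.
Area = (12 × 28) / 2 = 168.

168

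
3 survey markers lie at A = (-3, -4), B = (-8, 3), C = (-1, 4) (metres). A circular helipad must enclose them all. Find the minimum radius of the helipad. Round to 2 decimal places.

Side lengths²: AB² = 74, AC² = 68, BC² = 50.
Since AB² = 74 < 68 + 50 = 118, the triangle is acute, so the smallest enclosing circle is the circumcircle.
Circumcentre = (-110/27, 14/27), r² = 15725/729.
r = √(15725/729) ≈ 4.64.

4.64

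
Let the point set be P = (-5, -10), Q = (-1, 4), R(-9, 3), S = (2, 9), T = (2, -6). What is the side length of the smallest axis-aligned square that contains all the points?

19

The bounding box has width 11 and height 19.
An axis-aligned square enclosing the set must have side ≥ max(width, height).
So the minimum side is max(11, 19) = 19.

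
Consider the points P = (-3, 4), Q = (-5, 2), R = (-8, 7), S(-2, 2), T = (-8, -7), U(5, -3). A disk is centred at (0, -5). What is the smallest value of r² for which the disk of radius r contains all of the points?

208

The required radius is the distance from (0, -5) to the farthest point.
Squared distances: 90, 74, 208, 53, 68, 29.
Maximum is 208, attained at R.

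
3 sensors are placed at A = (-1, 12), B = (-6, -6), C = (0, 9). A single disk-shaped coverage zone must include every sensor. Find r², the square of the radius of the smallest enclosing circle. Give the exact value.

Side lengths²: AB² = 349, AC² = 10, BC² = 261.
Since AB² = 349 ≥ 261 + 10 = 271, the angle opposite AB is not acute, so the smallest enclosing circle has AB as diameter.
Centre = midpoint of AB = (-3.5, 3), r² = 349/4 = 87.25.

87.25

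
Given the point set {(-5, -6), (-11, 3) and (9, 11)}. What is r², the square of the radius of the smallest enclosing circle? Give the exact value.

Call the three points A, B, C in the order given.
Side lengths²: AB² = 117, AC² = 485, BC² = 464.
Since AC² = 485 < 464 + 117 = 581, the triangle is acute, so the smallest enclosing circle is the circumcircle.
Circumcentre = (4/19, 151/38), r² = 182845/1444.

182845/1444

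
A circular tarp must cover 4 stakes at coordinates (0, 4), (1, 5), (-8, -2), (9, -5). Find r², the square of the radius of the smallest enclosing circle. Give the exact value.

74.5

The minimum enclosing circle of a finite set is fixed by two of the points (as a diameter) or three (as a circumcircle).
The farthest pair is (-8, -2)–(9, -5) with squared distance 298. The circle on this segment as diameter has centre (0.5, -3.5) and r² = 298/4 = 74.5.
Check (0, 4): distance² to centre = 56.5 ≤ 74.5, so it lies inside.
All remaining points lie in this disk, and no smaller disk contains both endpoints, so this is the minimum enclosing circle.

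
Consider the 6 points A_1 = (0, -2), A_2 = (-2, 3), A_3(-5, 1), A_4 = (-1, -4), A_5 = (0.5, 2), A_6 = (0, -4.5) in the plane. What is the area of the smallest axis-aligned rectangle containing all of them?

x ranges over [-5, 0.5], width 5.5.
y ranges over [-4.5, 3], height 7.5.
Area = 5.5 × 7.5 = 41.25.

41.25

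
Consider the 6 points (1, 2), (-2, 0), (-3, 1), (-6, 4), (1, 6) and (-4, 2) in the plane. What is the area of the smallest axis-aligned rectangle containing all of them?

x ranges over [-6, 1], width 7.
y ranges over [0, 6], height 6.
Area = 7 × 6 = 42.

42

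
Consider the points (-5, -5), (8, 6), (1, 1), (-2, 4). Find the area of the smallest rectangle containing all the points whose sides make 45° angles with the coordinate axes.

96

In coordinates u = x + y, v = x − y the rectangle is axis-aligned; the map (x,y)→(u,v) scales areas by 2.
u-values: -10, 14, 2, 2; range = 14 − (-10) = 24.
v-values: 0, 2, 0, -6; range = 2 − (-6) = 8.
Area = (24 × 8) / 2 = 96.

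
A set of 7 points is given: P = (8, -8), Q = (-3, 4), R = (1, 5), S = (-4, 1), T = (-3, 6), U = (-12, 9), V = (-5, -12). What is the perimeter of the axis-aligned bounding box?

Width = max x − min x = 8 − (-12) = 20.
Height = max y − min y = 9 − (-12) = 21.
Perimeter = 2(20 + 21) = 82.

82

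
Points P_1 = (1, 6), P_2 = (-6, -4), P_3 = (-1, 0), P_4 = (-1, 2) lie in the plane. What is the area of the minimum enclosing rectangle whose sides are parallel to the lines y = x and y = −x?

In coordinates u = x + y, v = x − y the rectangle is axis-aligned; the map (x,y)→(u,v) scales areas by 2.
u-values: 7, -10, -1, 1; range = 7 − (-10) = 17.
v-values: -5, -2, -1, -3; range = -1 − (-5) = 4.
Area = (17 × 4) / 2 = 34.

34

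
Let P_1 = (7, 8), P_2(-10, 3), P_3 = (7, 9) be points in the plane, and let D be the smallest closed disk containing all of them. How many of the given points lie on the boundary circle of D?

2

Side lengths²: P_1P_2² = 314, P_1P_3² = 1, P_2P_3² = 325.
Since P_2P_3² = 325 ≥ 314 + 1 = 315, the angle opposite P_2P_3 is not acute, so the smallest enclosing circle has P_2P_3 as diameter.
Centre = midpoint of P_2P_3 = (-1.5, 6), r² = 325/4 = 81.25.
The points at distance exactly r from the centre are P_2, P_3 — 2 points.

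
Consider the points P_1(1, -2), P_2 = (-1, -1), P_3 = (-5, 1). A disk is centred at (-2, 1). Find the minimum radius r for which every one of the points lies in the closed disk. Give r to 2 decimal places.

4.24

The required radius is the distance from (-2, 1) to the farthest point.
Squared distances: 18, 5, 9.
Maximum is 18, attained at P_1.
r = √18 ≈ 4.24.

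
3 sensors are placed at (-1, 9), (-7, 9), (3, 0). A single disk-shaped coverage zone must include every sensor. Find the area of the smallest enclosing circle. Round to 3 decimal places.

Call the three points A, B, C in the order given.
Side lengths²: AB² = 36, AC² = 97, BC² = 181.
Since BC² = 181 ≥ 97 + 36 = 133, the angle opposite BC is not acute, so the smallest enclosing circle has BC as diameter.
Centre = midpoint of BC = (-2, 4.5), r² = 181/4 = 45.25.
Area = π·r² = π·45.25 ≈ 142.157.

142.157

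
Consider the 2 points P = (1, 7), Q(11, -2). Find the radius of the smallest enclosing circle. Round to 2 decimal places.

The smallest circle enclosing two points has them as diameter endpoints.
Centre = midpoint = (6, 2.5); r² = |PQ|²/4 = 181/4 = 45.25.
r = √(45.25) ≈ 6.73.

6.73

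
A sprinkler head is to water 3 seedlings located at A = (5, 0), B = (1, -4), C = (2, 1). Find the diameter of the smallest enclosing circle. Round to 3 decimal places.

5.701

Side lengths²: AB² = 32, AC² = 10, BC² = 26.
Since AB² = 32 < 26 + 10 = 36, the triangle is acute, so the smallest enclosing circle is the circumcircle.
Circumcentre = (2.75, -1.75), r² = 8.125.
Diameter = 2r = 2√(8.125) ≈ 5.701.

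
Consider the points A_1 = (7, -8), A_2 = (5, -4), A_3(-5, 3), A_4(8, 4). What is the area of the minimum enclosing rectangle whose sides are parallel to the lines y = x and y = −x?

In coordinates u = x + y, v = x − y the rectangle is axis-aligned; the map (x,y)→(u,v) scales areas by 2.
u-values: -1, 1, -2, 12; range = 12 − (-2) = 14.
v-values: 15, 9, -8, 4; range = 15 − (-8) = 23.
Area = (14 × 23) / 2 = 161.

161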